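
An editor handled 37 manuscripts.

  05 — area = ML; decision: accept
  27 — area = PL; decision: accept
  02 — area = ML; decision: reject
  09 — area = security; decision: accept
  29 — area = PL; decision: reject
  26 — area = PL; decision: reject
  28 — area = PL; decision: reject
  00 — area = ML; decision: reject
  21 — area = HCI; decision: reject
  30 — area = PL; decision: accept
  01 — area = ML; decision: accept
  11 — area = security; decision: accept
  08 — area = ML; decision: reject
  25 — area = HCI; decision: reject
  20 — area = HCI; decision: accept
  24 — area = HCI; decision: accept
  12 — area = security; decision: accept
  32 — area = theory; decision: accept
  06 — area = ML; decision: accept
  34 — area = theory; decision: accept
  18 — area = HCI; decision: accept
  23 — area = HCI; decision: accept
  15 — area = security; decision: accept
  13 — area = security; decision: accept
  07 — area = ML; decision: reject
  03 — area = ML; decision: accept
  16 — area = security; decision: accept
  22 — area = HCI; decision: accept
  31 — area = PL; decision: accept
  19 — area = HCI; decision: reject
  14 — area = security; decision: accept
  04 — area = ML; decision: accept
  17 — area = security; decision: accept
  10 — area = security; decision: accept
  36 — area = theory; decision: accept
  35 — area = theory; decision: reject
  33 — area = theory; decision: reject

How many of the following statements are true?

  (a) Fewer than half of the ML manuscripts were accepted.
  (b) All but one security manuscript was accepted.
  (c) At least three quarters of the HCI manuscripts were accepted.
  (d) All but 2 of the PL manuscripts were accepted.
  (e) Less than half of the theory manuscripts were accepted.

(a) ML: |A| = 9, |A ∩ B| = 5; needs |A ∩ B| < |A ∖ B| — false.
(b) security: |A| = 9, |A ∩ B| = 9; needs |A ∖ B| = 1 — false.
(c) HCI: |A| = 8, |A ∩ B| = 5; needs |A ∩ B| / |A| ≥ 3/4 — false.
(d) PL: |A| = 6, |A ∩ B| = 3; needs |A ∖ B| = 2 — false.
(e) theory: |A| = 5, |A ∩ B| = 3; needs |A ∩ B| < |A ∖ B| — false.

0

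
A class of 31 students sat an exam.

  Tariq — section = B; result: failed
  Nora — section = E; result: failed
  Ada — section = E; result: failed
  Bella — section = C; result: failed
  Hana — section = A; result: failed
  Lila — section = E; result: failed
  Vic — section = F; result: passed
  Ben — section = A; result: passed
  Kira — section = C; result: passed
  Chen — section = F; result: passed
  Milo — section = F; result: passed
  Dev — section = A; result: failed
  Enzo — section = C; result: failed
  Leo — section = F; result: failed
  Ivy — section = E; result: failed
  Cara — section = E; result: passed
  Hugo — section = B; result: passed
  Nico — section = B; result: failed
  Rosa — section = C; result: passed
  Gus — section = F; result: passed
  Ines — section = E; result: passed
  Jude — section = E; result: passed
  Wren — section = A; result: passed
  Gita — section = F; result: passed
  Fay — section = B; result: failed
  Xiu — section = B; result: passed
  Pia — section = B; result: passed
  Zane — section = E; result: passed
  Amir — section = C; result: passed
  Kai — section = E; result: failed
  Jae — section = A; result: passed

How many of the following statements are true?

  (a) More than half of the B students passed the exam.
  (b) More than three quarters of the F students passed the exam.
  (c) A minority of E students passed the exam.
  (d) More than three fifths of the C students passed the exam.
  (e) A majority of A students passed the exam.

(a) B: |A| = 6, |A ∩ B| = 3; needs |A ∩ B| > |A ∖ B| — false.
(b) F: |A| = 6, |A ∩ B| = 5; needs |A ∩ B| / |A| > 3/4 — true.
(c) E: |A| = 9, |A ∩ B| = 4; needs |A ∩ B| < |A ∖ B| — true.
(d) C: |A| = 5, |A ∩ B| = 3; needs |A ∩ B| / |A| > 3/5 — false.
(e) A: |A| = 5, |A ∩ B| = 3; needs |A ∩ B| > |A ∖ B| — true.

3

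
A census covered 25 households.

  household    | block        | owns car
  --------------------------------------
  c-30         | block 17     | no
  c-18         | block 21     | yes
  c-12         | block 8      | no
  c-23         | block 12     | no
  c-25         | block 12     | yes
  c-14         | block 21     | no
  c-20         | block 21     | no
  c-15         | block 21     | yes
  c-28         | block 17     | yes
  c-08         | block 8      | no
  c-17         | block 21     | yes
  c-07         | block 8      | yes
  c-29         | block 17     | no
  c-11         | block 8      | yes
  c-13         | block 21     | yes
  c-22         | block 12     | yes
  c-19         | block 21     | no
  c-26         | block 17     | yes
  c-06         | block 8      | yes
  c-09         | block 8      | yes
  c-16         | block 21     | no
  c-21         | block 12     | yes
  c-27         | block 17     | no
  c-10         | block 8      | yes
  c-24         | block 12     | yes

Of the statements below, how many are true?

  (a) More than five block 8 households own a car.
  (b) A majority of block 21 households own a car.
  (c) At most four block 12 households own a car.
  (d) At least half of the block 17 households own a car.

1

(a) block 8: |A| = 7, |A ∩ B| = 5; needs |A ∩ B| > 5 — false.
(b) block 21: |A| = 8, |A ∩ B| = 4; needs |A ∩ B| > |A ∖ B| — false.
(c) block 12: |A| = 5, |A ∩ B| = 4; needs |A ∩ B| ≤ 4 — true.
(d) block 17: |A| = 5, |A ∩ B| = 2; needs |A ∩ B| ≥ |A ∖ B| — false.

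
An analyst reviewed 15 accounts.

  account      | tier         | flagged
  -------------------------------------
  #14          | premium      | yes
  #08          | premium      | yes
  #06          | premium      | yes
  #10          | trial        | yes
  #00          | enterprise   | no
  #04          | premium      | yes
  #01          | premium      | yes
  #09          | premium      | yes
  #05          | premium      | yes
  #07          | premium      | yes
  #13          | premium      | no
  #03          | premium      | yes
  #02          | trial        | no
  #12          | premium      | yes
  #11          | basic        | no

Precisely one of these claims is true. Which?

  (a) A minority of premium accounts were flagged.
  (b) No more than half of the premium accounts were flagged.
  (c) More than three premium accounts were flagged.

(c)

|A| = 11, |A ∩ B| = 10, |A ∖ B| = 1.
(a) requires |A ∩ B| < |A ∖ B|: false.
(b) requires |A ∩ B| ≤ |A ∖ B|: false.
(c) requires |A ∩ B| > 3: true.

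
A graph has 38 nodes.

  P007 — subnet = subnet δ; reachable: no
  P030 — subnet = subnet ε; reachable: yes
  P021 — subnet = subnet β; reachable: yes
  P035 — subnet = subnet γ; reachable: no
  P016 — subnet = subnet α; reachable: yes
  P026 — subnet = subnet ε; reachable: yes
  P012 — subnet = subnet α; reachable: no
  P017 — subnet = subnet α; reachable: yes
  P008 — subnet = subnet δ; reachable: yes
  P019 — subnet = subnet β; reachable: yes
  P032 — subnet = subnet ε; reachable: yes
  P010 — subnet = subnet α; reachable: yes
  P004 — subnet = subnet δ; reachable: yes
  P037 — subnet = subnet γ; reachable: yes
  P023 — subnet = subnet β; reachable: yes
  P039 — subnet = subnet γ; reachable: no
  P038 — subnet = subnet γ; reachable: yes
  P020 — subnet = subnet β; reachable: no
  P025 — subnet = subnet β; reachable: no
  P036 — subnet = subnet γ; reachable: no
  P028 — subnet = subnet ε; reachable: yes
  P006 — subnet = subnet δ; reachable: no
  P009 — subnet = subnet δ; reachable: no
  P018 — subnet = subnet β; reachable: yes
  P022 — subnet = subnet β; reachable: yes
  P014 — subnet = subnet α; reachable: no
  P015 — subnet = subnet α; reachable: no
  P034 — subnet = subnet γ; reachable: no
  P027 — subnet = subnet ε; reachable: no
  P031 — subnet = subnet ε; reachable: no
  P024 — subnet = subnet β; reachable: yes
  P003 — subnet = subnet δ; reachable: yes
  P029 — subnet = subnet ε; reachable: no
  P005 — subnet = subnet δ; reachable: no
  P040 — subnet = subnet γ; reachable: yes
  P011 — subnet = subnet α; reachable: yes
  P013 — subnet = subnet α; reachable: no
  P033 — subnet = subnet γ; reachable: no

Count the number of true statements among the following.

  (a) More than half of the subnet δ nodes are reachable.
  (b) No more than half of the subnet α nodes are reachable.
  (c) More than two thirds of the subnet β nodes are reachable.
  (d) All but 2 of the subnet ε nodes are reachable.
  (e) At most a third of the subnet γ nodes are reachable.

(a) subnet δ: |A| = 7, |A ∩ B| = 3; needs |A ∩ B| > |A ∖ B| — false.
(b) subnet α: |A| = 8, |A ∩ B| = 4; needs |A ∩ B| ≤ |A ∖ B| — true.
(c) subnet β: |A| = 8, |A ∩ B| = 6; needs |A ∩ B| / |A| > 2/3 — true.
(d) subnet ε: |A| = 7, |A ∩ B| = 4; needs |A ∖ B| = 2 — false.
(e) subnet γ: |A| = 8, |A ∩ B| = 3; needs |A ∩ B| / |A| ≤ 1/3 — false.

2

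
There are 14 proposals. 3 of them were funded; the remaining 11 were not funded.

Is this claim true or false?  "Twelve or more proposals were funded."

Truth condition: |A ∩ B| ≥ 12.
|A| = 14, |A ∩ B| = 3, |A ∖ B| = 11.
|A ∩ B| = 3, so the statement is false.

False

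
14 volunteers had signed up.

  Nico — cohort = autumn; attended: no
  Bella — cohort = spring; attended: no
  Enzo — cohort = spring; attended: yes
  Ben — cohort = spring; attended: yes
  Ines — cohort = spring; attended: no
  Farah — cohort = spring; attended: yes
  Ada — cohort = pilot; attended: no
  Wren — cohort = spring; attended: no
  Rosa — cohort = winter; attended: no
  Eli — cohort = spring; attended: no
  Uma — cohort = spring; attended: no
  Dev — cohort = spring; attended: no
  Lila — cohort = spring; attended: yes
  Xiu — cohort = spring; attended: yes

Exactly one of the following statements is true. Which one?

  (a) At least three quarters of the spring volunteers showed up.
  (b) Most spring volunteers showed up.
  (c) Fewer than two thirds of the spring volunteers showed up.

|A| = 11, |A ∩ B| = 5, |A ∖ B| = 6.
(a) requires |A ∩ B| / |A| ≥ 3/4: false.
(b) requires |A ∩ B| > |A ∖ B|: false.
(c) requires |A ∩ B| / |A| < 2/3: true.

(c)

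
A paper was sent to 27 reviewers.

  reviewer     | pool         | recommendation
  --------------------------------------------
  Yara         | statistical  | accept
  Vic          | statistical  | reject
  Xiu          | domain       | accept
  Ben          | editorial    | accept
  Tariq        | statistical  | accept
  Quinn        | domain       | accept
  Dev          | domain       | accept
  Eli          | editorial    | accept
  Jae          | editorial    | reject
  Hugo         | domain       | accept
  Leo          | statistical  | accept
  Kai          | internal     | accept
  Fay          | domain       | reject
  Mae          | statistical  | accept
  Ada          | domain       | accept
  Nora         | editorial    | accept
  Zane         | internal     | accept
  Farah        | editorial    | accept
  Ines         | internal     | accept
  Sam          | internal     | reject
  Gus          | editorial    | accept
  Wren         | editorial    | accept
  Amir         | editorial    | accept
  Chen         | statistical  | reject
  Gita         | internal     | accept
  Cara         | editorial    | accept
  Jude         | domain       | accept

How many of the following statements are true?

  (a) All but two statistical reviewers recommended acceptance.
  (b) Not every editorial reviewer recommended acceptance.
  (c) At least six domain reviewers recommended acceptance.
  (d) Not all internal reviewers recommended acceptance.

(a) statistical: |A| = 6, |A ∩ B| = 4; needs |A ∖ B| = 2 — true.
(b) editorial: |A| = 9, |A ∩ B| = 8; needs A ⊄ B (|A ∖ B| ≥ 1) — true.
(c) domain: |A| = 7, |A ∩ B| = 6; needs |A ∩ B| ≥ 6 — true.
(d) internal: |A| = 5, |A ∩ B| = 4; needs A ⊄ B (|A ∖ B| ≥ 1) — true.

4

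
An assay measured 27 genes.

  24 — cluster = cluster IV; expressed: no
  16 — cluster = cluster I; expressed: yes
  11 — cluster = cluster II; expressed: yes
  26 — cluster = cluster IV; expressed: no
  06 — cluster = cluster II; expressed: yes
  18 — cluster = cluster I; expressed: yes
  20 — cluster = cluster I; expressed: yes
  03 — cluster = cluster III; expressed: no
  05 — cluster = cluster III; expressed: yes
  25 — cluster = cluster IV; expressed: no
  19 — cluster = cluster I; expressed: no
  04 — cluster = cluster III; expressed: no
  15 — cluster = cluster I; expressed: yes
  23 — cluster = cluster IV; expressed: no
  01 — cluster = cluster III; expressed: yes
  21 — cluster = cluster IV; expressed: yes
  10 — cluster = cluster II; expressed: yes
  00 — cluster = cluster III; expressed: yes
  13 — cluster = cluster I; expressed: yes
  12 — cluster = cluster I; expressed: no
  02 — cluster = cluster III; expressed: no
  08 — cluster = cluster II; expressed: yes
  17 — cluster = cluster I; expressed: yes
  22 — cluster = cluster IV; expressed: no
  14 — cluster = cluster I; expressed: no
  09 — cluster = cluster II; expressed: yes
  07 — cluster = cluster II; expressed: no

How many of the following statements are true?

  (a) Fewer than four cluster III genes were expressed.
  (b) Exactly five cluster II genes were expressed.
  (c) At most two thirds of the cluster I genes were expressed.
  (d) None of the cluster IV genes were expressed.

(a) cluster III: |A| = 6, |A ∩ B| = 3; needs |A ∩ B| < 4 — true.
(b) cluster II: |A| = 6, |A ∩ B| = 5; needs |A ∩ B| = 5 — true.
(c) cluster I: |A| = 9, |A ∩ B| = 6; needs |A ∩ B| / |A| ≤ 2/3 — true.
(d) cluster IV: |A| = 6, |A ∩ B| = 1; needs A ∩ B = ∅ (|A ∩ B| = 0) — false.

3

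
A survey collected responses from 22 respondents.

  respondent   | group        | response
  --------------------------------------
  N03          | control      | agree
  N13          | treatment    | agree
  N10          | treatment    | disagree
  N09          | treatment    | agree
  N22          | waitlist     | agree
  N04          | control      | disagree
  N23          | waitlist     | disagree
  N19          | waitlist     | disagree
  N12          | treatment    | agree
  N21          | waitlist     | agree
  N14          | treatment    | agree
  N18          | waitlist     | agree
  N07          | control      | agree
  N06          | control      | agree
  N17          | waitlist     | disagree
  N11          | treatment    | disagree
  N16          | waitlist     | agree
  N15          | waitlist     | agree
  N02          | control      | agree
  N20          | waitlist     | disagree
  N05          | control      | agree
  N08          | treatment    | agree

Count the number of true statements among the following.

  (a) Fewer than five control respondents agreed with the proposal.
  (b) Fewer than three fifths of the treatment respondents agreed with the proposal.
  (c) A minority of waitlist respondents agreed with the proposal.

(a) control: |A| = 6, |A ∩ B| = 5; needs |A ∩ B| < 5 — false.
(b) treatment: |A| = 7, |A ∩ B| = 5; needs |A ∩ B| / |A| < 3/5 — false.
(c) waitlist: |A| = 9, |A ∩ B| = 5; needs |A ∩ B| < |A ∖ B| — false.

0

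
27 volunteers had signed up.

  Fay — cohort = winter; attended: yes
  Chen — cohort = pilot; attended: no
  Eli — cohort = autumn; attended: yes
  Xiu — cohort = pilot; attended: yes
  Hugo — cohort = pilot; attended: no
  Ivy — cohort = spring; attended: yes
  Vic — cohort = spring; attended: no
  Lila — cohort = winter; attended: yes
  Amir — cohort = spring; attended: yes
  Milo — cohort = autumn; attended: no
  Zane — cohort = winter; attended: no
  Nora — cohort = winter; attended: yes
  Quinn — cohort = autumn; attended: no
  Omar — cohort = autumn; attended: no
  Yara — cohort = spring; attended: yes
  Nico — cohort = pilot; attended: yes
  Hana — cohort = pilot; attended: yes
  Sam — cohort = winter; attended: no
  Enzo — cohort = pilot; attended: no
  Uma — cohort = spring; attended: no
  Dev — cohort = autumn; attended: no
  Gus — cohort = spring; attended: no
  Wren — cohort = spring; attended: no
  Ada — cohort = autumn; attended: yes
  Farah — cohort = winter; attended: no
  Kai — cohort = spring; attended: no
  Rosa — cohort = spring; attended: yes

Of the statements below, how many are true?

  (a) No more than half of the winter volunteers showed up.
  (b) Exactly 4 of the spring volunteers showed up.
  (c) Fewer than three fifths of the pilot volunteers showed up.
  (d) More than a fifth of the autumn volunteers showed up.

(a) winter: |A| = 6, |A ∩ B| = 3; needs |A ∩ B| ≤ |A ∖ B| — true.
(b) spring: |A| = 9, |A ∩ B| = 4; needs |A ∩ B| = 4 — true.
(c) pilot: |A| = 6, |A ∩ B| = 3; needs |A ∩ B| / |A| < 3/5 — true.
(d) autumn: |A| = 6, |A ∩ B| = 2; needs |A ∩ B| / |A| > 1/5 — true.

4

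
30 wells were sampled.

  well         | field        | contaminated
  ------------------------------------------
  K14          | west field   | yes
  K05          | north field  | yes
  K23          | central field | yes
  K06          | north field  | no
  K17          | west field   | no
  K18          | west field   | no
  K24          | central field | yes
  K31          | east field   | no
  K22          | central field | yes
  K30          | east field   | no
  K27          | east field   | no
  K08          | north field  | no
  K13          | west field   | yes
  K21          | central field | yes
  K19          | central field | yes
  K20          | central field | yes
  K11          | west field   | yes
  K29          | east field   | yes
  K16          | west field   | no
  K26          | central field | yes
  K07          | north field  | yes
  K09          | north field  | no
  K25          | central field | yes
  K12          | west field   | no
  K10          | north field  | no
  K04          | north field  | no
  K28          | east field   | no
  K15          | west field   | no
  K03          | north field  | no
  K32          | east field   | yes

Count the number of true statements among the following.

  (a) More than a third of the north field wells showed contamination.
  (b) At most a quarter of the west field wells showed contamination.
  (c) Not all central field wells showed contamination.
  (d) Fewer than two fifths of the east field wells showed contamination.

1

(a) north field: |A| = 8, |A ∩ B| = 2; needs |A ∩ B| / |A| > 1/3 — false.
(b) west field: |A| = 8, |A ∩ B| = 3; needs |A ∩ B| / |A| ≤ 1/4 — false.
(c) central field: |A| = 8, |A ∩ B| = 8; needs A ⊄ B (|A ∖ B| ≥ 1) — false.
(d) east field: |A| = 6, |A ∩ B| = 2; needs |A ∩ B| / |A| < 2/5 — true.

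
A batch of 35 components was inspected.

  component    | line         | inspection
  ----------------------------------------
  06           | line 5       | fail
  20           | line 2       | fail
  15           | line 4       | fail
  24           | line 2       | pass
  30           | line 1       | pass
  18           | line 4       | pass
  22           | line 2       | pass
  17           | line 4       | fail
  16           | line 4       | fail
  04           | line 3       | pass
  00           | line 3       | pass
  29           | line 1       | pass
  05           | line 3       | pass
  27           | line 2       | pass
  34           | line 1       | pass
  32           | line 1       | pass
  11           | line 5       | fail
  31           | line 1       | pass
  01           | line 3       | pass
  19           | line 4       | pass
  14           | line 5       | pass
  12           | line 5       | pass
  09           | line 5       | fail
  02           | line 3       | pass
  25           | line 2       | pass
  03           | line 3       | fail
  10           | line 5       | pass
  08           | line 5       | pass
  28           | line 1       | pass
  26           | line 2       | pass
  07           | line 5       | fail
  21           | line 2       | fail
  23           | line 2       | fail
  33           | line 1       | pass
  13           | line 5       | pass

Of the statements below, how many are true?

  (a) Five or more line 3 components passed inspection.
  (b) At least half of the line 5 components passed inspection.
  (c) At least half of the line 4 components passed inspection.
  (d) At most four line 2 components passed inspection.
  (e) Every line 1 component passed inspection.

(a) line 3: |A| = 6, |A ∩ B| = 5; needs |A ∩ B| ≥ 5 — true.
(b) line 5: |A| = 9, |A ∩ B| = 5; needs |A ∩ B| ≥ |A ∖ B| — true.
(c) line 4: |A| = 5, |A ∩ B| = 2; needs |A ∩ B| ≥ |A ∖ B| — false.
(d) line 2: |A| = 8, |A ∩ B| = 5; needs |A ∩ B| ≤ 4 — false.
(e) line 1: |A| = 7, |A ∩ B| = 7; needs A ⊆ B, i.e. every element of A is in B (|A ∖ B| = 0) — true.

3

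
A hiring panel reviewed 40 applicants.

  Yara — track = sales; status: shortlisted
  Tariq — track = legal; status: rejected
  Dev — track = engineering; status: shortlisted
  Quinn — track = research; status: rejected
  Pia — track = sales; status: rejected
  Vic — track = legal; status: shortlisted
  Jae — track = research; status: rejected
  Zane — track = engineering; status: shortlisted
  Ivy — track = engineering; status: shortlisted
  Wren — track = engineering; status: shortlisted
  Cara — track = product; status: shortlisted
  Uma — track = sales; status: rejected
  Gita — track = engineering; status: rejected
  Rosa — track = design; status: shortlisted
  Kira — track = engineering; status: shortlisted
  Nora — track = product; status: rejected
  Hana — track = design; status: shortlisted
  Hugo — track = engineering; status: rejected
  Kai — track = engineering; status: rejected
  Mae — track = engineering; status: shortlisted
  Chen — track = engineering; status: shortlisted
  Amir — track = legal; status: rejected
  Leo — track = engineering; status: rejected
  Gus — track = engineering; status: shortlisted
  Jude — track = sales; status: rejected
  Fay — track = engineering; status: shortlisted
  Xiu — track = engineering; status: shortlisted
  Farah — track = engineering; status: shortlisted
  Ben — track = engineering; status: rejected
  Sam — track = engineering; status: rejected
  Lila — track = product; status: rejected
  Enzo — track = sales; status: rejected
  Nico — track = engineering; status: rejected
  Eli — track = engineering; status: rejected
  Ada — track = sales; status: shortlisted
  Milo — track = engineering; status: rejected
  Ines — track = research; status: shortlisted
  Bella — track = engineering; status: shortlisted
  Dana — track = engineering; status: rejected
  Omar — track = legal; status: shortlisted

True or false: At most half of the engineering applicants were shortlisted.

False

'At most half of the engineering applicants were shortlisted' holds iff |A ∩ B| ≤ |A ∖ B|.
|A| = 22, |A ∩ B| = 12, |A ∖ B| = 10.
12 > 10, so the statement is false.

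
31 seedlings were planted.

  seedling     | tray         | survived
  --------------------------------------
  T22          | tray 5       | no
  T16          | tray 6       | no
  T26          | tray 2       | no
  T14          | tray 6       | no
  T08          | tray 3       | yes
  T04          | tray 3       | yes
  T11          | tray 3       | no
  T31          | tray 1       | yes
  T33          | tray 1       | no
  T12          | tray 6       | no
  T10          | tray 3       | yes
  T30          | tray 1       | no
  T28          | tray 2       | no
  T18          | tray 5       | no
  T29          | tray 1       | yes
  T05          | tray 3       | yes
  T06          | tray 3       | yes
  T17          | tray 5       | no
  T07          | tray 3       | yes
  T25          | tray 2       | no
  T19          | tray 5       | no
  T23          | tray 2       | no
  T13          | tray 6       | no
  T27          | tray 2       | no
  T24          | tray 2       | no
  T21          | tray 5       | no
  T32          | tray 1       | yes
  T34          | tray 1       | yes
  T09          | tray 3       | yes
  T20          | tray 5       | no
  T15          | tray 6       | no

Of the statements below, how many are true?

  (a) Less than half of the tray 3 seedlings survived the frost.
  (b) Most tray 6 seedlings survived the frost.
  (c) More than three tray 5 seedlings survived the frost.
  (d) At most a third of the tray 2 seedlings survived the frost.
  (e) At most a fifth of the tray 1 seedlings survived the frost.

(a) tray 3: |A| = 8, |A ∩ B| = 7; needs |A ∩ B| < |A ∖ B| — false.
(b) tray 6: |A| = 5, |A ∩ B| = 0; needs |A ∩ B| > |A ∖ B| — false.
(c) tray 5: |A| = 6, |A ∩ B| = 0; needs |A ∩ B| > 3 — false.
(d) tray 2: |A| = 6, |A ∩ B| = 0; needs |A ∩ B| / |A| ≤ 1/3 — true.
(e) tray 1: |A| = 6, |A ∩ B| = 4; needs |A ∩ B| / |A| ≤ 1/5 — false.

1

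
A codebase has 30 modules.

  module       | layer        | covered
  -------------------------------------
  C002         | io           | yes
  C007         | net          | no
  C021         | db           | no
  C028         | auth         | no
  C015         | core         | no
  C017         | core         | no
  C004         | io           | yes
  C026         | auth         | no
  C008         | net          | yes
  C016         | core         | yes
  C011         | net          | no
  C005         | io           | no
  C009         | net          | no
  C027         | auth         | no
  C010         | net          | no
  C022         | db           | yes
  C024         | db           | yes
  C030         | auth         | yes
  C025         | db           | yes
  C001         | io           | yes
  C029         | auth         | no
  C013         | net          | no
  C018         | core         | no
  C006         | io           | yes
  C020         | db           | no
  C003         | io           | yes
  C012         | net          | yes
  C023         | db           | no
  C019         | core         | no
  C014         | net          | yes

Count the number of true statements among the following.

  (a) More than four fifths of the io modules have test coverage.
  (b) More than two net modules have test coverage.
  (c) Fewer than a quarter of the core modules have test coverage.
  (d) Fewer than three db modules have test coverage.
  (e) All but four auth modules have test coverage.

4

(a) io: |A| = 6, |A ∩ B| = 5; needs |A ∩ B| / |A| > 4/5 — true.
(b) net: |A| = 8, |A ∩ B| = 3; needs |A ∩ B| > 2 — true.
(c) core: |A| = 5, |A ∩ B| = 1; needs |A ∩ B| / |A| < 1/4 — true.
(d) db: |A| = 6, |A ∩ B| = 3; needs |A ∩ B| < 3 — false.
(e) auth: |A| = 5, |A ∩ B| = 1; needs |A ∖ B| = 4 — true.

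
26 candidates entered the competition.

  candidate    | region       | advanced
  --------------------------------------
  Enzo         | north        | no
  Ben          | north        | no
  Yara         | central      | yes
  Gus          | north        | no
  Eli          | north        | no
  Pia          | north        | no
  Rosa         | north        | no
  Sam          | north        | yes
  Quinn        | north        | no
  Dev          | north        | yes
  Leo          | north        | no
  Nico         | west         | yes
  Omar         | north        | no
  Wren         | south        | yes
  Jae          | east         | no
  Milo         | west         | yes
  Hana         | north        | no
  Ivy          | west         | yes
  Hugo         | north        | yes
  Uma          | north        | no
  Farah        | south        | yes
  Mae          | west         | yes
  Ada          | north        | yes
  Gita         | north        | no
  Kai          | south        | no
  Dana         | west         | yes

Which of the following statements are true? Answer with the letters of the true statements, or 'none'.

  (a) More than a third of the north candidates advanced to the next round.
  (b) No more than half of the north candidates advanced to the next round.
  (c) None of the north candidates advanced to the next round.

(b)

|A| = 16, |A ∩ B| = 4, |A ∖ B| = 12.
(a) |A ∩ B| / |A| > 1/3: fails.
(b) |A ∩ B| ≤ |A ∖ B|: holds.
(c) A ∩ B = ∅ (|A ∩ B| = 0): fails.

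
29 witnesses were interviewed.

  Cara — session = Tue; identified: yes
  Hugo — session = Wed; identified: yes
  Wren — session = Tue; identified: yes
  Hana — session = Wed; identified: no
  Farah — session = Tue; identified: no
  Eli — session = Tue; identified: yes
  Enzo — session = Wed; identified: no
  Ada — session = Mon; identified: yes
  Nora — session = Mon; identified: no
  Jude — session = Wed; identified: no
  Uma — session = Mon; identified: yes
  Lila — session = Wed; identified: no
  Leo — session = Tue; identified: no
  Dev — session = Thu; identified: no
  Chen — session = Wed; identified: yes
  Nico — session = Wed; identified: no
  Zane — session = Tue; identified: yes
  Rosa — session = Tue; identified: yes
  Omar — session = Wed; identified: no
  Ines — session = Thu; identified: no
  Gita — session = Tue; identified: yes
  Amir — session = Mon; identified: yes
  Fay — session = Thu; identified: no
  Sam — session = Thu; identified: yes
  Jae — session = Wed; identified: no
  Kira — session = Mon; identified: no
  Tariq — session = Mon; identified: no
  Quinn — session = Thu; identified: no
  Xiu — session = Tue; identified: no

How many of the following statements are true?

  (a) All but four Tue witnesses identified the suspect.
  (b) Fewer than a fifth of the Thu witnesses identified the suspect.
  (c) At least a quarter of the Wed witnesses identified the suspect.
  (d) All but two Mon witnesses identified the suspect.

0

(a) Tue: |A| = 9, |A ∩ B| = 6; needs |A ∖ B| = 4 — false.
(b) Thu: |A| = 5, |A ∩ B| = 1; needs |A ∩ B| / |A| < 1/5 — false.
(c) Wed: |A| = 9, |A ∩ B| = 2; needs |A ∩ B| / |A| ≥ 1/4 — false.
(d) Mon: |A| = 6, |A ∩ B| = 3; needs |A ∖ B| = 2 — false.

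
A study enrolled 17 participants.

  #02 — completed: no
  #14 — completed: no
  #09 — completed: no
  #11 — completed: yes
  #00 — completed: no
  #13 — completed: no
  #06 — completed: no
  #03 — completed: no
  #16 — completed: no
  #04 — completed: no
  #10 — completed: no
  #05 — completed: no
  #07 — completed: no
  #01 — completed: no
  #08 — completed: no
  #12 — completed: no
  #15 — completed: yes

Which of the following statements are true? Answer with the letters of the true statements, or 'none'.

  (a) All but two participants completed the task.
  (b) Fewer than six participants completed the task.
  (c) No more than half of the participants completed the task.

(b), (c)

|A| = 17, |A ∩ B| = 2, |A ∖ B| = 15.
(a) |A ∖ B| = 2: fails.
(b) |A ∩ B| < 6: holds.
(c) |A ∩ B| ≤ |A ∖ B|: holds.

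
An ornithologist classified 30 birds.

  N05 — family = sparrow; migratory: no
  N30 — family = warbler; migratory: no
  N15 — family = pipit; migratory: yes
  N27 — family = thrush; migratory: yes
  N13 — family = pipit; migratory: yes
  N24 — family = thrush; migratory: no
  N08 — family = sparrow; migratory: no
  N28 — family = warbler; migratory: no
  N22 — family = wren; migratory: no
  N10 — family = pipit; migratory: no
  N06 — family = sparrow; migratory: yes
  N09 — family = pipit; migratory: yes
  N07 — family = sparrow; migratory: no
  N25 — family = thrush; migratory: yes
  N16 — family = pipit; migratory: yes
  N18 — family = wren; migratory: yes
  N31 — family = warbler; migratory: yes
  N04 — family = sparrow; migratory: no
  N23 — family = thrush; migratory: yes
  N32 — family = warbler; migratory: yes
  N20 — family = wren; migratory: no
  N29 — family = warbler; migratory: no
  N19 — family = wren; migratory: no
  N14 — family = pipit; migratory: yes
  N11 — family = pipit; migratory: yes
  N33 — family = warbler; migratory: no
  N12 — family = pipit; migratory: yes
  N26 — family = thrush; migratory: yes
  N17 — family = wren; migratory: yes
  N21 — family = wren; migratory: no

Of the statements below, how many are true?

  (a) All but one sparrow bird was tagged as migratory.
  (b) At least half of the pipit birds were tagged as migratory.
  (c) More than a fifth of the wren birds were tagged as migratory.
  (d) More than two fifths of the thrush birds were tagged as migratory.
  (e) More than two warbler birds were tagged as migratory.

(a) sparrow: |A| = 5, |A ∩ B| = 1; needs |A ∖ B| = 1 — false.
(b) pipit: |A| = 8, |A ∩ B| = 7; needs |A ∩ B| ≥ |A ∖ B| — true.
(c) wren: |A| = 6, |A ∩ B| = 2; needs |A ∩ B| / |A| > 1/5 — true.
(d) thrush: |A| = 5, |A ∩ B| = 4; needs |A ∩ B| / |A| > 2/5 — true.
(e) warbler: |A| = 6, |A ∩ B| = 2; needs |A ∩ B| > 2 — false.

3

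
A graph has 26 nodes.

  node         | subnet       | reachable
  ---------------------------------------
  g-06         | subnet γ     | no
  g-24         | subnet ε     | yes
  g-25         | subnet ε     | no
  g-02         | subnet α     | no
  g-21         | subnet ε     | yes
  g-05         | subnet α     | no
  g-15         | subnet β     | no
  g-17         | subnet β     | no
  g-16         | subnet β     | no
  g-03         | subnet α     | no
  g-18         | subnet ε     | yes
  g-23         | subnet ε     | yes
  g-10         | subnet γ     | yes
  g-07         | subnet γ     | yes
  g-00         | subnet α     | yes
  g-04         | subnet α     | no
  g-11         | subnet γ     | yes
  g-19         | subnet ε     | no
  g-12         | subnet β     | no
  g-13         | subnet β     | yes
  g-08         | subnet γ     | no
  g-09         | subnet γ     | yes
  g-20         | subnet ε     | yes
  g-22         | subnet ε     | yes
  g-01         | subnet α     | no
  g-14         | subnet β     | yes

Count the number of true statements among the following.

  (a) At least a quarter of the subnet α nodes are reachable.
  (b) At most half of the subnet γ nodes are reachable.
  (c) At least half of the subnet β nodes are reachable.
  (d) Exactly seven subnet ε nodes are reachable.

0

(a) subnet α: |A| = 6, |A ∩ B| = 1; needs |A ∩ B| / |A| ≥ 1/4 — false.
(b) subnet γ: |A| = 6, |A ∩ B| = 4; needs |A ∩ B| ≤ |A ∖ B| — false.
(c) subnet β: |A| = 6, |A ∩ B| = 2; needs |A ∩ B| ≥ |A ∖ B| — false.
(d) subnet ε: |A| = 8, |A ∩ B| = 6; needs |A ∩ B| = 7 — false.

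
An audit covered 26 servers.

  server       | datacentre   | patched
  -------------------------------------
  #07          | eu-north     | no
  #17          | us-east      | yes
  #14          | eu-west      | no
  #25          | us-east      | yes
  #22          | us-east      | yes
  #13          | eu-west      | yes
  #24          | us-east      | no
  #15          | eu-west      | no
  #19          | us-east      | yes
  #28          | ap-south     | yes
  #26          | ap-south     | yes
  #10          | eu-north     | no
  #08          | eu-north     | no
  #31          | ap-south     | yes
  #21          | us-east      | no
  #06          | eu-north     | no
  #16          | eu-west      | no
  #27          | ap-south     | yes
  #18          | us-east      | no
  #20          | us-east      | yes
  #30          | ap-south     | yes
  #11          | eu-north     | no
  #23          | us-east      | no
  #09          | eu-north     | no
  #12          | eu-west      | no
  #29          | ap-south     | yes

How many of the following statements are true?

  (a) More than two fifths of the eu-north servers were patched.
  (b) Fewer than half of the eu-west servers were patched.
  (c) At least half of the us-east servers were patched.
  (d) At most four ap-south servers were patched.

2

(a) eu-north: |A| = 6, |A ∩ B| = 0; needs |A ∩ B| / |A| > 2/5 — false.
(b) eu-west: |A| = 5, |A ∩ B| = 1; needs |A ∩ B| < |A ∖ B| — true.
(c) us-east: |A| = 9, |A ∩ B| = 5; needs |A ∩ B| ≥ |A ∖ B| — true.
(d) ap-south: |A| = 6, |A ∩ B| = 6; needs |A ∩ B| ≤ 4 — false.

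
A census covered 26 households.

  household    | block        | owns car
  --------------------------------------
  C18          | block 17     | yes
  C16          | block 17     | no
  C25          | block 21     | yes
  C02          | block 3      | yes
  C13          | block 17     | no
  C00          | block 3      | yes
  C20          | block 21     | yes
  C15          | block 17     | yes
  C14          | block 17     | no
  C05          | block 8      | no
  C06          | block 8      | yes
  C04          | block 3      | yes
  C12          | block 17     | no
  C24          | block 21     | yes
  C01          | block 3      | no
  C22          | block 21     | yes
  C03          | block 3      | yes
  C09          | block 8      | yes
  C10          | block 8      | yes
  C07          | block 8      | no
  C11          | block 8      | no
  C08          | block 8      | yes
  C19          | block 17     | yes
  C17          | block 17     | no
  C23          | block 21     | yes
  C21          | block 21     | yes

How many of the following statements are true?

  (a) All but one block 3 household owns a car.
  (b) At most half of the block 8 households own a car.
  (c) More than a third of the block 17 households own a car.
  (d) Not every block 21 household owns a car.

(a) block 3: |A| = 5, |A ∩ B| = 4; needs |A ∖ B| = 1 — true.
(b) block 8: |A| = 7, |A ∩ B| = 4; needs |A ∩ B| ≤ |A ∖ B| — false.
(c) block 17: |A| = 8, |A ∩ B| = 3; needs |A ∩ B| / |A| > 1/3 — true.
(d) block 21: |A| = 6, |A ∩ B| = 6; needs A ⊄ B (|A ∖ B| ≥ 1) — false.

2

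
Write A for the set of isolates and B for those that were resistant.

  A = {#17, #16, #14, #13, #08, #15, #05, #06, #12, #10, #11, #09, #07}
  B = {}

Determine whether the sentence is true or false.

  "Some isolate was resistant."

False

The determiner here denotes the relation: A ∩ B ≠ ∅ (|A ∩ B| ≥ 1).
A (the restrictor) = {#17, #16, #14, #13, #08, #15, #05, #06, #12, #10, #11, #09, #07}, |A| = 13.
A ∩ B = {}, so |A ∩ B| = 0.
So the statement is false.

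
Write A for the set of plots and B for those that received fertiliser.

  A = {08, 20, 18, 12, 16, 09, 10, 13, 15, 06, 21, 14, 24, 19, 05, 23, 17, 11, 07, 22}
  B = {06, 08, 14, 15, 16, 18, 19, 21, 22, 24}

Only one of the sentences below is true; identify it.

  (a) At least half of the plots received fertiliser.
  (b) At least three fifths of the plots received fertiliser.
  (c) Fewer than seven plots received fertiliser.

|A| = 20, |A ∩ B| = 10, |A ∖ B| = 10.
(a) requires |A ∩ B| ≥ |A ∖ B|: true.
(b) requires |A ∩ B| / |A| ≥ 3/5: false.
(c) requires |A ∩ B| < 7: false.

(a)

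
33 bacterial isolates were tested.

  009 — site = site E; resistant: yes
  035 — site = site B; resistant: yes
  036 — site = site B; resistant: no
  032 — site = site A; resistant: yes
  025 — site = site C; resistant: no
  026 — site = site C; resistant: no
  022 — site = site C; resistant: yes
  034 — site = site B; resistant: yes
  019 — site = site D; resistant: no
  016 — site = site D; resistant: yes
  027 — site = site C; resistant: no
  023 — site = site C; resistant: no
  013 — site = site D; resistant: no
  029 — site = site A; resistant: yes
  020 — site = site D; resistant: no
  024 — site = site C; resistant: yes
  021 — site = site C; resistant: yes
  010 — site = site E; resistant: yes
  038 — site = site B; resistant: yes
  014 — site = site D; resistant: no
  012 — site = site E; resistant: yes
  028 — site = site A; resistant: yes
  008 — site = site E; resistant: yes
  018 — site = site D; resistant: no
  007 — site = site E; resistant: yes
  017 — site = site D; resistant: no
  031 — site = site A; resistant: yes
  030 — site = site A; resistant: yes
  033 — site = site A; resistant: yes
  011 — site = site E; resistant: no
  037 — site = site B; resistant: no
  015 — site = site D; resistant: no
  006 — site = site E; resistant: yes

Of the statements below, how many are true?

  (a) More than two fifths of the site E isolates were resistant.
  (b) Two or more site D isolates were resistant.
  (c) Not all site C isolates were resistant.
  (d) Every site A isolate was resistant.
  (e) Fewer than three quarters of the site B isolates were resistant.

(a) site E: |A| = 7, |A ∩ B| = 6; needs |A ∩ B| / |A| > 2/5 — true.
(b) site D: |A| = 8, |A ∩ B| = 1; needs |A ∩ B| ≥ 2 — false.
(c) site C: |A| = 7, |A ∩ B| = 3; needs A ⊄ B (|A ∖ B| ≥ 1) — true.
(d) site A: |A| = 6, |A ∩ B| = 6; needs A ⊆ B, i.e. every element of A is in B (|A ∖ B| = 0) — true.
(e) site B: |A| = 5, |A ∩ B| = 3; needs |A ∩ B| / |A| < 3/4 — true.

4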